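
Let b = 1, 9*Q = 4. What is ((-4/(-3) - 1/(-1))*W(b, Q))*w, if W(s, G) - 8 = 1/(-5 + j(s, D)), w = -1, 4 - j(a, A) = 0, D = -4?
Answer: -49/3 ≈ -16.333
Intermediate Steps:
j(a, A) = 4 (j(a, A) = 4 - 1*0 = 4 + 0 = 4)
Q = 4/9 (Q = (⅑)*4 = 4/9 ≈ 0.44444)
W(s, G) = 7 (W(s, G) = 8 + 1/(-5 + 4) = 8 + 1/(-1) = 8 - 1 = 7)
((-4/(-3) - 1/(-1))*W(b, Q))*w = ((-4/(-3) - 1/(-1))*7)*(-1) = ((-4*(-⅓) - 1*(-1))*7)*(-1) = ((4/3 + 1)*7)*(-1) = ((7/3)*7)*(-1) = (49/3)*(-1) = -49/3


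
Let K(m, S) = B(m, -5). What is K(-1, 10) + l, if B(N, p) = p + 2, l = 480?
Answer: 477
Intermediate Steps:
B(N, p) = 2 + p
K(m, S) = -3 (K(m, S) = 2 - 5 = -3)
K(-1, 10) + l = -3 + 480 = 477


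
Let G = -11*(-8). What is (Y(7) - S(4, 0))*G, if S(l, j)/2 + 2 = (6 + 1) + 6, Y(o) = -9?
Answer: -2728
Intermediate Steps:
S(l, j) = 22 (S(l, j) = -4 + 2*((6 + 1) + 6) = -4 + 2*(7 + 6) = -4 + 2*13 = -4 + 26 = 22)
G = 88
(Y(7) - S(4, 0))*G = (-9 - 1*22)*88 = (-9 - 22)*88 = -31*88 = -2728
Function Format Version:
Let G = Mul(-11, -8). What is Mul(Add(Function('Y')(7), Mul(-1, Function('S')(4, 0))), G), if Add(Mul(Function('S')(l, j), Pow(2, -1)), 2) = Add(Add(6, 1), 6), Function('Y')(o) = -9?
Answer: -2728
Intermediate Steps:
Function('S')(l, j) = 22 (Function('S')(l, j) = Add(-4, Mul(2, Add(Add(6, 1), 6))) = Add(-4, Mul(2, Add(7, 6))) = Add(-4, Mul(2, 13)) = Add(-4, 26) = 22)
G = 88
Mul(Add(Function('Y')(7), Mul(-1, Function('S')(4, 0))), G) = Mul(Add(-9, Mul(-1, 22)), 88) = Mul(Add(-9, -22), 88) = Mul(-31, 88) = -2728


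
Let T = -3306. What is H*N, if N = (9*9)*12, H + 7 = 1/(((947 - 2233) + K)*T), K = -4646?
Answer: -11119545783/1634266 ≈ -6804.0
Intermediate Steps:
H = -137278343/19611192 (H = -7 + 1/(((947 - 2233) - 4646)*(-3306)) = -7 - 1/3306/(-1286 - 4646) = -7 - 1/3306/(-5932) = -7 - 1/5932*(-1/3306) = -7 + 1/19611192 = -137278343/19611192 ≈ -7.0000)
N = 972 (N = 81*12 = 972)
H*N = -137278343/19611192*972 = -11119545783/1634266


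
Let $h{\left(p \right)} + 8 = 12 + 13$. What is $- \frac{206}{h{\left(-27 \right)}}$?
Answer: $- \frac{206}{17} \approx -12.118$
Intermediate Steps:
$h{\left(p \right)} = 17$ ($h{\left(p \right)} = -8 + \left(12 + 13\right) = -8 + 25 = 17$)
$- \frac{206}{h{\left(-27 \right)}} = - \frac{206}{17}$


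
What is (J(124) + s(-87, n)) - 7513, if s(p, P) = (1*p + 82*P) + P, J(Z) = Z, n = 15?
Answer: -6231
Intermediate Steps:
s(p, P) = p + 83*P (s(p, P) = (p + 82*P) + P = p + 83*P)
(J(124) + s(-87, n)) - 7513 = (124 + (-87 + 83*15)) - 7513 = (124 + (-87 + 1245)) - 7513 = (124 + 1158) - 7513 = 1282 - 7513 = -6231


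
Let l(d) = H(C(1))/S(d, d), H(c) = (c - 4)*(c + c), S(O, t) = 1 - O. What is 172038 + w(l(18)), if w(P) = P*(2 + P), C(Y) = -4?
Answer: 49720902/289 ≈ 1.7204e+5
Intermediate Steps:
H(c) = 2*c*(-4 + c) (H(c) = (-4 + c)*(2*c) = 2*c*(-4 + c))
l(d) = 64/(1 - d) (l(d) = (2*(-4)*(-4 - 4))/(1 - d) = (2*(-4)*(-8))/(1 - d) = 64/(1 - d))
172038 + w(l(18)) = 172038 + (-64/(-1 + 18))*(2 - 64/(-1 + 18)) = 172038 + (-64/17)*(2 - 64/17) = 172038 + (-64*1/17)*(2 - 64*1/17) = 172038 - 64*(2 - 64/17)/17 = 172038 - 64/17*(-30/17) = 172038 + 1920/289 = 49720902/289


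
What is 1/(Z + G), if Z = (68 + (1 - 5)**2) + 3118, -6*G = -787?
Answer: 6/19999 ≈ 0.00030001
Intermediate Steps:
G = 787/6 (G = -1/6*(-787) = 787/6 ≈ 131.17)
Z = 3202 (Z = (68 + (-4)**2) + 3118 = (68 + 16) + 3118 = 84 + 3118 = 3202)
1/(Z + G) = 1/(3202 + 787/6) = 1/(19999/6) = 6/19999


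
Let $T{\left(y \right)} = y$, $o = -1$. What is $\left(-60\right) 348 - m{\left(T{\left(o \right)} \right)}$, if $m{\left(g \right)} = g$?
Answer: $-20879$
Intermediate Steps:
$\left(-60\right) 348 - m{\left(T{\left(o \right)} \right)} = \left(-60\right) 348 - -1 = -20880 + 1 = -20879$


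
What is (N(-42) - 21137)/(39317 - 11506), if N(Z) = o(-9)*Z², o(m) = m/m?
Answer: -19373/27811 ≈ -0.69660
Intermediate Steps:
o(m) = 1
N(Z) = Z² (N(Z) = 1*Z² = Z²)
(N(-42) - 21137)/(39317 - 11506) = ((-42)² - 21137)/(39317 - 11506) = (1764 - 21137)/27811 = -19373*1/27811 = -19373/27811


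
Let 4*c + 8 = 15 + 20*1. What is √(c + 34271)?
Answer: √137111/2 ≈ 185.14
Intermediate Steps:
c = 27/4 (c = -2 + (15 + 20*1)/4 = -2 + (15 + 20)/4 = -2 + (¼)*35 = -2 + 35/4 = 27/4 ≈ 6.7500)
√(c + 34271) = √(27/4 + 34271) = √(137111/4) = √137111/2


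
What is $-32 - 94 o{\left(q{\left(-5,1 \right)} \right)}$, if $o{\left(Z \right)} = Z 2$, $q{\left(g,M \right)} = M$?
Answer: $-220$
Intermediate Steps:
$o{\left(Z \right)} = 2 Z$
$-32 - 94 o{\left(q{\left(-5,1 \right)} \right)} = -32 - 94 \cdot 2 \cdot 1 = -32 - 188 = -220$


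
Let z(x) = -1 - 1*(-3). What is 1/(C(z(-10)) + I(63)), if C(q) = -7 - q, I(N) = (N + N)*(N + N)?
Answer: 1/15867 ≈ 6.3024e-5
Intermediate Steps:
I(N) = 4*N² (I(N) = (2*N)*(2*N) = 4*N²)
z(x) = 2 (z(x) = -1 + 3 = 2)
1/(C(z(-10)) + I(63)) = 1/((-7 - 1*2) + 4*63²) = 1/((-7 - 2) + 4*3969) = 1/(-9 + 15876) = 1/15867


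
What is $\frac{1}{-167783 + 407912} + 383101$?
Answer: $\frac{91993660030}{240129} \approx 3.831 \cdot 10^{5}$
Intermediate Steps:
$\frac{1}{-167783 + 407912} + 383101 = \frac{1}{240129} + 383101 = \frac{91993660030}{240129}$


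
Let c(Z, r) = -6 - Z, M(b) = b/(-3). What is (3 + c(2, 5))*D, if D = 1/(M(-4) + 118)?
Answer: -15/358 ≈ -0.041899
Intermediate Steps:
M(b) = -b/3 (M(b) = b*(-⅓) = -b/3)
D = 3/358 (D = 1/(-⅓*(-4) + 118) = 1/(4/3 + 118) = 1/(358/3) = 3/358 ≈ 0.0083799)
(3 + c(2, 5))*D = (3 + (-6 - 1*2))*(3/358) = (3 + (-6 - 2))*(3/358) = (3 - 8)*(3/358) = -5*3/358 = -15/358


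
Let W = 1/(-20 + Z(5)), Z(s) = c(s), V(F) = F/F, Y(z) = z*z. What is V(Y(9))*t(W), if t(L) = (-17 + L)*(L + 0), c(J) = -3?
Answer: 392/529 ≈ 0.74102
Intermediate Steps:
Y(z) = z**2
V(F) = 1
Z(s) = -3
W = -1/23 (W = 1/(-20 - 3) = 1/(-23) = -1/23 ≈ -0.043478)
t(L) = L*(-17 + L) (t(L) = (-17 + L)*L = L*(-17 + L))
V(Y(9))*t(W) = 1*(-(-17 - 1/23)/23) = 1*(-1/23*(-392/23)) = 1*(392/529) = 392/529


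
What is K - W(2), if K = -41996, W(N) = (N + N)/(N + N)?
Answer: -41997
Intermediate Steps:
W(N) = 1 (W(N) = (2*N)/((2*N)) = (2*N)*(1/(2*N)) = 1)
K - W(2) = -41996 - 1*1 = -41996 - 1 = -41997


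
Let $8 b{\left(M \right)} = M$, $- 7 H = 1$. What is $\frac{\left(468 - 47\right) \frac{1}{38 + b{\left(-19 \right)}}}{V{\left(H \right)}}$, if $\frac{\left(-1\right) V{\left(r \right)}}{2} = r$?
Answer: $\frac{11788}{285} \approx 41.361$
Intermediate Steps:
$H = - \frac{1}{7}$ ($H = \left(- \frac{1}{7}\right) 1 = - \frac{1}{7} \approx -0.14286$)
$V{\left(r \right)} = - 2 r$
$b{\left(M \right)} = \frac{M}{8}$
$\frac{\left(468 - 47\right) \frac{1}{38 + b{\left(-19 \right)}}}{V{\left(H \right)}} = \frac{\left(468 - 47\right) \frac{1}{38 + \frac{1}{8} \left(-19\right)}}{\left(-2\right) \left(- \frac{1}{7}\right)} = \frac{421 \frac{1}{38 - \frac{19}{8}}}{\frac{2}{7}} = \frac{421}{\frac{285}{8}} \cdot \frac{7}{2} = 421 \cdot \frac{8}{285} \cdot \frac{7}{2} = \frac{3368}{285} \cdot \frac{7}{2} = \frac{11788}{285}$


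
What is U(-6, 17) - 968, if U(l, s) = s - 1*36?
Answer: -987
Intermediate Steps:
U(l, s) = -36 + s (U(l, s) = s - 36 = -36 + s)
U(-6, 17) - 968 = (-36 + 17) - 968 = -19 - 968 = -987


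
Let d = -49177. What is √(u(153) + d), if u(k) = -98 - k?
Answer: 6*I*√1373 ≈ 222.32*I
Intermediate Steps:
√(u(153) + d) = √((-98 - 1*153) - 49177) = √((-98 - 153) - 49177) = √(-251 - 49177) = √(-49428) = 6*I*√1373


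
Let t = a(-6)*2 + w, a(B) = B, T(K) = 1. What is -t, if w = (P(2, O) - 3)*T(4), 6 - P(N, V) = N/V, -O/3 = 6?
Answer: 80/9 ≈ 8.8889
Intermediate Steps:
O = -18 (O = -3*6 = -18)
P(N, V) = 6 - N/V
w = 28/9 (w = ((6 - 1*2/(-18)) - 3)*1 = ((6 - 1*2*(-1/18)) - 3)*1 = ((6 + 1/9) - 3)*1 = (55/9 - 3)*1 = (28/9)*1 = 28/9 ≈ 3.1111)
t = -80/9 (t = -6*2 + 28/9 = -12 + 28/9 = -80/9 ≈ -8.8889)
-t = -1*(-80/9) = 80/9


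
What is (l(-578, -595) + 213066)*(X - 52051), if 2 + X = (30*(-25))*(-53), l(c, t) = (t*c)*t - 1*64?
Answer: 2514898650744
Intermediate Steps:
l(c, t) = -64 + c*t**2 (l(c, t) = (c*t)*t - 64 = c*t**2 - 64 = -64 + c*t**2)
X = 39748 (X = -2 + (30*(-25))*(-53) = -2 - 750*(-53) = -2 + 39750 = 39748)
(l(-578, -595) + 213066)*(X - 52051) = ((-64 - 578*(-595)**2) + 213066)*(39748 - 52051) = ((-64 - 578*354025) + 213066)*(-12303) = ((-64 - 204626450) + 213066)*(-12303) = (-204626514 + 213066)*(-12303) = -204413448*(-12303) = 2514898650744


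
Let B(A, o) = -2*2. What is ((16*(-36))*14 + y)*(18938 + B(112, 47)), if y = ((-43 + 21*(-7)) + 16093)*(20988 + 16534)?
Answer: 11297999254068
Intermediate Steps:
B(A, o) = -4
y = 596712366 (y = ((-43 - 147) + 16093)*37522 = (-190 + 16093)*37522 = 15903*37522 = 596712366)
((16*(-36))*14 + y)*(18938 + B(112, 47)) = ((16*(-36))*14 + 596712366)*(18938 - 4) = (-576*14 + 596712366)*18934 = (-8064 + 596712366)*18934 = 596704302*18934 = 11297999254068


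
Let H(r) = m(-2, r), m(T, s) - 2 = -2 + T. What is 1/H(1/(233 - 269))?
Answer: -1/2 ≈ -0.50000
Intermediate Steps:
m(T, s) = T (m(T, s) = 2 + (-2 + T) = T)
H(r) = -2
1/H(1/(233 - 269)) = 1/(-2) = -1/2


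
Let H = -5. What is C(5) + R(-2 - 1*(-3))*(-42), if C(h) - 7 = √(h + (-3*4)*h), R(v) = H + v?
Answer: 175 + I*√55 ≈ 175.0 + 7.4162*I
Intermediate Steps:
R(v) = -5 + v
C(h) = 7 + √11*√(-h) (C(h) = 7 + √(h + (-3*4)*h) = 7 + √(h - 12*h) = 7 + √(-11*h) = 7 + √11*√(-h))
C(5) + R(-2 - 1*(-3))*(-42) = (7 + √11*√(-1*5)) + (-5 + (-2 - 1*(-3)))*(-42) = (7 + √11*√(-5)) + (-5 + (-2 + 3))*(-42) = (7 + √11*(I*√5)) + (-5 + 1)*(-42) = (7 + I*√55) - 4*(-42) = (7 + I*√55) + 168 = 175 + I*√55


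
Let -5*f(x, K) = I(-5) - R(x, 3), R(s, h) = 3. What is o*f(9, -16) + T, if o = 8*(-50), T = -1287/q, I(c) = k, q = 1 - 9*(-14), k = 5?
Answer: 19033/127 ≈ 149.87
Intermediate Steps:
q = 127 (q = 1 + 126 = 127)
I(c) = 5
f(x, K) = -⅖ (f(x, K) = -(5 - 1*3)/5 = -(5 - 3)/5 = -⅕*2 = -⅖)
T = -1287/127 ≈ -10.134
o = -400
o*f(9, -16) + T = -400*(-⅖) - 1287/127 = 160 - 1287/127 = 19033/127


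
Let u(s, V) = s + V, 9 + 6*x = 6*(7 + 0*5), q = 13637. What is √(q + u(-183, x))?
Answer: 3*√5982/2 ≈ 116.02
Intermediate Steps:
x = 11/2 (x = -3/2 + (6*(7 + 0*5))/6 = -3/2 + (6*(7 + 0))/6 = -3/2 + (6*7)/6 = -3/2 + (⅙)*42 = -3/2 + 7 = 11/2 ≈ 5.5000)
u(s, V) = V + s
√(q + u(-183, x)) = √(13637 + (11/2 - 183)) = √(13637 - 355/2) = √(26919/2) = 3*√5982/2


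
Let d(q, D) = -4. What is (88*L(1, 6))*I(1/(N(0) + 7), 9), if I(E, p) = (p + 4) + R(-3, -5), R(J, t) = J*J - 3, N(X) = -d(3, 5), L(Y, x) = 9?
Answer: 15048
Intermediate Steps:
N(X) = 4 (N(X) = -1*(-4) = 4)
R(J, t) = -3 + J² (R(J, t) = J² - 3 = -3 + J²)
I(E, p) = 10 + p (I(E, p) = (p + 4) + (-3 + (-3)²) = (4 + p) + (-3 + 9) = (4 + p) + 6 = 10 + p)
(88*L(1, 6))*I(1/(N(0) + 7), 9) = (88*9)*(10 + 9) = 792*19 = 15048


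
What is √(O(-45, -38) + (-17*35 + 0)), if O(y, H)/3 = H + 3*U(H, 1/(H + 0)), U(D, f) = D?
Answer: I*√1051 ≈ 32.419*I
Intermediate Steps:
O(y, H) = 12*H (O(y, H) = 3*(H + 3*H) = 3*(4*H) = 12*H)
√(O(-45, -38) + (-17*35 + 0)) = √(12*(-38) + (-17*35 + 0)) = √(-456 + (-595 + 0)) = √(-456 - 595) = √(-1051) = I*√1051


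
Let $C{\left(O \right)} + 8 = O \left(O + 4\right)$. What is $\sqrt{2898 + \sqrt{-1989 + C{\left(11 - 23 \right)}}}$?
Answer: $\sqrt{2898 + i \sqrt{1901}} \approx 53.835 + 0.4049 i$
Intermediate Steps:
$C{\left(O \right)} = -8 + O \left(4 + O\right)$ ($C{\left(O \right)} = -8 + O \left(O + 4\right) = -8 + O \left(4 + O\right)$)
$\sqrt{2898 + \sqrt{-1989 + C{\left(11 - 23 \right)}}} = \sqrt{2898 + \sqrt{-1989 + \left(-8 + \left(11 - 23\right)^{2} + 4 \left(11 - 23\right)\right)}} = \sqrt{2898 + \sqrt{-1989 + \left(-8 + \left(-12\right)^{2} + 4 \left(-12\right)\right)}} = \sqrt{2898 + \sqrt{-1989 - -88}} = \sqrt{2898 + \sqrt{-1989 + 88}} = \sqrt{2898 + \sqrt{-1901}} = \sqrt{2898 + i \sqrt{1901}}$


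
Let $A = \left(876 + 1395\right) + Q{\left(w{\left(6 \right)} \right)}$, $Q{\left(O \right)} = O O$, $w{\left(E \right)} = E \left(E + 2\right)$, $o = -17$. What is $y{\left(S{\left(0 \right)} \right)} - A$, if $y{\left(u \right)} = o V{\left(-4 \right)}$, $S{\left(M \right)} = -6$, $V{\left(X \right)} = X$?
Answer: $-4507$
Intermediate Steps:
$w{\left(E \right)} = E \left(2 + E\right)$
$Q{\left(O \right)} = O^{2}$
$y{\left(u \right)} = 68$ ($y{\left(u \right)} = \left(-17\right) \left(-4\right) = 68$)
$A = 4575$ ($A = \left(876 + 1395\right) + \left(6 \left(2 + 6\right)\right)^{2} = 2271 + \left(6 \cdot 8\right)^{2} = 2271 + 48^{2} = 2271 + 2304 = 4575$)
$y{\left(S{\left(0 \right)} \right)} - A = 68 - 4575 = -4507$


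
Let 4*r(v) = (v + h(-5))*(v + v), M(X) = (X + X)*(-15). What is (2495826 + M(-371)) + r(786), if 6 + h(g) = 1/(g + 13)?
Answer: 22508361/8 ≈ 2.8135e+6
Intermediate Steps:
M(X) = -30*X (M(X) = (2*X)*(-15) = -30*X)
h(g) = -6 + 1/(13 + g) (h(g) = -6 + 1/(g + 13) = -6 + 1/(13 + g))
r(v) = v*(-47/8 + v)/2 (r(v) = ((v + (-77 - 6*(-5))/(13 - 5))*(v + v))/4 = ((v + (-77 + 30)/8)*(2*v))/4 = ((v + (⅛)*(-47))*(2*v))/4 = ((v - 47/8)*(2*v))/4 = ((-47/8 + v)*(2*v))/4 = (2*v*(-47/8 + v))/4 = v*(-47/8 + v)/2)
(2495826 + M(-371)) + r(786) = (2495826 - 30*(-371)) + (1/16)*786*(-47 + 8*786) = (2495826 + 11130) + (1/16)*786*(-47 + 6288) = 2506956 + (1/16)*786*6241 = 2506956 + 2452713/8 = 22508361/8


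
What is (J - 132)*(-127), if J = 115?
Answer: 2159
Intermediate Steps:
(J - 132)*(-127) = (115 - 132)*(-127) = -17*(-127) = 2159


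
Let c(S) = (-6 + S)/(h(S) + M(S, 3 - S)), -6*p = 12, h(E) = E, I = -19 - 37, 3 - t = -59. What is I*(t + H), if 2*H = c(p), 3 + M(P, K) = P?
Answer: -3504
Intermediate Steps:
t = 62 (t = 3 - 1*(-59) = 3 + 59 = 62)
I = -56
M(P, K) = -3 + P
p = -2 (p = -⅙*12 = -2)
c(S) = (-6 + S)/(-3 + 2*S) (c(S) = (-6 + S)/(S + (-3 + S)) = (-6 + S)/(-3 + 2*S))
H = 4/7 (H = ((-6 - 2)/(-3 + 2*(-2)))/2 = (-8/(-3 - 4))/2 = (-8/(-7))/2 = (-⅐*(-8))/2 = (½)*(8/7) = 4/7 ≈ 0.57143)
I*(t + H) = -56*(62 + 4/7) = -56*438/7 = -3504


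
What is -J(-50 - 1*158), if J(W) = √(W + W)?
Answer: -4*I*√26 ≈ -20.396*I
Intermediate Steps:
J(W) = √2*√W (J(W) = √(2*W) = √2*√W)
-J(-50 - 1*158) = -√2*√(-50 - 1*158) = -√2*√(-50 - 158) = -√2*√(-208) = -√2*4*I*√13 = -4*I*√26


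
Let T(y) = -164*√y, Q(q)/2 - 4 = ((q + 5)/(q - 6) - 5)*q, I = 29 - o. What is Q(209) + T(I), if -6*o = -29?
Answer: -333194/203 - 82*√870/3 ≈ -2447.6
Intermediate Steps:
o = 29/6 (o = -⅙*(-29) = 29/6 ≈ 4.8333)
I = 145/6 (I = 29 - 1*29/6 = 29 - 29/6 = 145/6 ≈ 24.167)
Q(q) = 8 + 2*q*(-5 + (5 + q)/(-6 + q)) (Q(q) = 8 + 2*(((q + 5)/(q - 6) - 5)*q) = 8 + 2*(((5 + q)/(-6 + q) - 5)*q) = 8 + 2*((-5 + (5 + q)/(-6 + q))*q) = 8 + 2*(q*(-5 + (5 + q)/(-6 + q))) = 8 + 2*q*(-5 + (5 + q)/(-6 + q)))
Q(209) + T(I) = 2*(-24 - 4*209² + 39*209)/(-6 + 209) - 82*√870/3 = 2*(-24 - 4*43681 + 8151)/203 - 82*√870/3 = 2*(1/203)*(-24 - 174724 + 8151) - 82*√870/3 = 2*(1/203)*(-166597) - 82*√870/3 = -333194/203 - 82*√870/3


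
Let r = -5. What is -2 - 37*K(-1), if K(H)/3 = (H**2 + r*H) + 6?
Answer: -1334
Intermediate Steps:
K(H) = 18 - 15*H + 3*H**2 (K(H) = 3*((H**2 - 5*H) + 6) = 3*(6 + H**2 - 5*H) = 18 - 15*H + 3*H**2)
-2 - 37*K(-1) = -2 - 37*(18 - 15*(-1) + 3*(-1)**2) = -2 - 37*(18 + 15 + 3*1) = -2 - 37*(18 + 15 + 3) = -2 - 37*36 = -2 - 1332 = -1334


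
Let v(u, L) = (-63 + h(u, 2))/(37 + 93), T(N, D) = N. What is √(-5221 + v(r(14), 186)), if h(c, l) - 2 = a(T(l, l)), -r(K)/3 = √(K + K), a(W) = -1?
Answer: 2*I*√5515185/65 ≈ 72.26*I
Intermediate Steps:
r(K) = -3*√2*√K (r(K) = -3*√(K + K) = -3*√2*√K)
h(c, l) = 1 (h(c, l) = 2 - 1 = 1)
v(u, L) = -31/65 (v(u, L) = (-63 + 1)/(37 + 93) = -62/130 = -62*1/130 = -31/65)
√(-5221 + v(r(14), 186)) = √(-5221 - 31/65) = √(-339396/65) = 2*I*√5515185/65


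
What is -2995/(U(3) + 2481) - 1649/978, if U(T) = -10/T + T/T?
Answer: -10524647/3636204 ≈ -2.8944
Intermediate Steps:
U(T) = 1 - 10/T (U(T) = -10/T + 1 = 1 - 10/T)
-2995/(U(3) + 2481) - 1649/978 = -2995/((-10 + 3)/3 + 2481) - 1649/978 = -2995/((⅓)*(-7) + 2481) - 1649*1/978 = -2995/(-7/3 + 2481) - 1649/978 = -2995/7436/3 - 1649/978 = -2995*3/7436 - 1649/978 = -8985/7436 - 1649/978 = -10524647/3636204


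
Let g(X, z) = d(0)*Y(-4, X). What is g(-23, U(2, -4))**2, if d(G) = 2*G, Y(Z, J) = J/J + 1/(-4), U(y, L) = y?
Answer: 0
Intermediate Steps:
Y(Z, J) = 3/4 (Y(Z, J) = 1 + 1*(-1/4) = 1 - 1/4 = 3/4)
g(X, z) = 0 (g(X, z) = (2*0)*(3/4) = 0*(3/4) = 0)
g(-23, U(2, -4))**2 = 0**2 = 0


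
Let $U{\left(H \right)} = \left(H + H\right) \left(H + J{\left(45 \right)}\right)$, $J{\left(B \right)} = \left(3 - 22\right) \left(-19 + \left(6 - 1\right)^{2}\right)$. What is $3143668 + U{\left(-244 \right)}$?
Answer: $3318372$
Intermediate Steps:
$J{\left(B \right)} = -114$ ($J{\left(B \right)} = - 19 \left(-19 + 5^{2}\right) = - 19 \left(-19 + 25\right) = \left(-19\right) 6 = -114$)
$U{\left(H \right)} = 2 H \left(-114 + H\right)$ ($U{\left(H \right)} = \left(H + H\right) \left(H - 114\right) = 2 H \left(-114 + H\right)$)
$3143668 + U{\left(-244 \right)} = 3143668 + 2 \left(-244\right) \left(-114 - 244\right) = 3143668 + 2 \left(-244\right) \left(-358\right) = 3143668 + 174704 = 3318372$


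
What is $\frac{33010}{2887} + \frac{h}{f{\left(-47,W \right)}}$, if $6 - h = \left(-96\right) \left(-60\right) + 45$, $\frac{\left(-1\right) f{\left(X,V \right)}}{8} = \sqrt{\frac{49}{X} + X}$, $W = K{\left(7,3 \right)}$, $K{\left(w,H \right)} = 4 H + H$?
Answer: $\frac{33010}{2887} - \frac{5799 i \sqrt{106126}}{18064} \approx 11.434 - 104.58 i$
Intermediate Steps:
$K{\left(w,H \right)} = 5 H$
$W = 15$ ($W = 5 \cdot 3 = 15$)
$f{\left(X,V \right)} = - 8 \sqrt{X + \frac{49}{X}}$ ($f{\left(X,V \right)} = - 8 \sqrt{\frac{49}{X} + X} = - 8 \sqrt{X + \frac{49}{X}}$)
$h = -5799$ ($h = 6 - \left(\left(-96\right) \left(-60\right) + 45\right) = 6 - \left(5760 + 45\right) = 6 - 5805 = -5799$)
$\frac{33010}{2887} + \frac{h}{f{\left(-47,W \right)}} = \frac{33010}{2887} - \frac{5799}{\left(-8\right) \sqrt{-47 + \frac{49}{-47}}} = 33010 \cdot \frac{1}{2887} - \frac{5799}{\left(-8\right) \sqrt{-47 + 49 \left(- \frac{1}{47}\right)}} = \frac{33010}{2887} - \frac{5799}{\left(-8\right) \sqrt{-47 - \frac{49}{47}}} = \frac{33010}{2887} - \frac{5799}{\left(-8\right) \sqrt{- \frac{2258}{47}}} = \frac{33010}{2887} - \frac{5799}{\left(-8\right) \frac{i \sqrt{106126}}{47}} = \frac{33010}{2887} - \frac{5799}{\left(- \frac{8}{47}\right) i \sqrt{106126}} = \frac{33010}{2887} - 5799 \frac{i \sqrt{106126}}{18064} = \frac{33010}{2887} - \frac{5799 i \sqrt{106126}}{18064}$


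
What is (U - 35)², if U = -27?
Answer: 3844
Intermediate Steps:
(U - 35)² = (-27 - 35)² = (-62)² = 3844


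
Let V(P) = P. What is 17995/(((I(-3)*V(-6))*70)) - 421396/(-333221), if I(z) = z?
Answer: 186493453/11995956 ≈ 15.546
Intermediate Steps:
17995/(((I(-3)*V(-6))*70)) - 421396/(-333221) = 17995/((-3*(-6)*70)) - 421396/(-333221) = 17995/((18*70)) - 421396*(-1/333221) = 17995/1260 + 421396/333221 = 17995*(1/1260) + 421396/333221 = 3599/252 + 421396/333221 = 186493453/11995956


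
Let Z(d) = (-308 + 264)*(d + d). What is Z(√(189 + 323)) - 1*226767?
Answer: -226767 - 1408*√2 ≈ -2.2876e+5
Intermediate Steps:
Z(d) = -88*d
Z(√(189 + 323)) - 1*226767 = -88*√(189 + 323) - 1*226767 = -1408*√2 - 226767 = -226767 - 1408*√2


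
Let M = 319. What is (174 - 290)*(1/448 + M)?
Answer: -4144477/112 ≈ -37004.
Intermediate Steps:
(174 - 290)*(1/448 + M) = (174 - 290)*(1/448 + 319) = -116*(1/448 + 319) = -116*142913/448 = -4144477/112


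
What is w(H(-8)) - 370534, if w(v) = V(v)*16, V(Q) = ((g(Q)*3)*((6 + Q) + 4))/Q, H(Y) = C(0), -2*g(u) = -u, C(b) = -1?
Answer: -370318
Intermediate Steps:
g(u) = u/2 (g(u) = -(-1)*u/2 = u/2)
H(Y) = -1
V(Q) = 15 + 3*Q/2 (V(Q) = (((Q/2)*3)*((6 + Q) + 4))/Q = ((3*Q/2)*(10 + Q))/Q = (3*Q*(10 + Q)/2)/Q = 15 + 3*Q/2)
w(v) = 240 + 24*v (w(v) = (15 + 3*v/2)*16 = 240 + 24*v)
w(H(-8)) - 370534 = (240 + 24*(-1)) - 370534 = (240 - 24) - 370534 = 216 - 370534 = -370318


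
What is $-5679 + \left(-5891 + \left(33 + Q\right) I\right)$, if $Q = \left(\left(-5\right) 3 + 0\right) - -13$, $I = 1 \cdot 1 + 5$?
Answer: $-11384$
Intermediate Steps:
$I = 6$ ($I = 1 + 5 = 6$)
$Q = -2$ ($Q = \left(-15 + 0\right) + 13 = -15 + 13 = -2$)
$-5679 + \left(-5891 + \left(33 + Q\right) I\right) = -5679 - \left(5891 - \left(33 - 2\right) 6\right) = -5679 + \left(-5891 + 31 \cdot 6\right) = -5679 + \left(-5891 + 186\right) = -5679 - 5705 = -11384$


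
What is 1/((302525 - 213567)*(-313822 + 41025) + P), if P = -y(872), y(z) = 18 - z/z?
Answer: -1/24267475543 ≈ -4.1207e-11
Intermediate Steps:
y(z) = 17 (y(z) = 18 - 1*1 = 18 - 1 = 17)
P = -17 (P = -1*17 = -17)
1/((302525 - 213567)*(-313822 + 41025) + P) = 1/((302525 - 213567)*(-313822 + 41025) - 17) = 1/(88958*(-272797) - 17) = 1/(-24267475526 - 17) = 1/(-24267475543) = -1/24267475543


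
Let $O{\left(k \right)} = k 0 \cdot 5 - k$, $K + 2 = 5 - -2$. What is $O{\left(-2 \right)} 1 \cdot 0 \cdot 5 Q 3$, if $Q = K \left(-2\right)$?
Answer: $0$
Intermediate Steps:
$K = 5$ ($K = -2 + \left(5 - -2\right) = -2 + \left(5 + 2\right) = -2 + 7 = 5$)
$O{\left(k \right)} = - k$ ($O{\left(k \right)} = 0 \cdot 5 - k = 0 - k = - k$)
$Q = -10$ ($Q = 5 \left(-2\right) = -10$)
$O{\left(-2 \right)} 1 \cdot 0 \cdot 5 Q 3 = \left(-1\right) \left(-2\right) 1 \cdot 0 \cdot 5 \left(-10\right) 3 = 2 \cdot 1 \cdot 0 \left(-10\right) 3 = 2 \cdot 0 \cdot 3 = 0 \cdot 3 = 0$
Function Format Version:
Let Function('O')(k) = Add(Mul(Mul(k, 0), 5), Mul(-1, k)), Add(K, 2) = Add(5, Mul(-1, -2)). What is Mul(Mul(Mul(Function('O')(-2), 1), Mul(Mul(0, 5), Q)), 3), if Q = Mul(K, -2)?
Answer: 0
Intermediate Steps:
K = 5 (K = Add(-2, Add(5, Mul(-1, -2))) = Add(-2, Add(5, 2)) = Add(-2, 7) = 5)
Function('O')(k) = Mul(-1, k) (Function('O')(k) = Add(Mul(0, 5), Mul(-1, k)) = Add(0, Mul(-1, k)) = Mul(-1, k))
Q = -10 (Q = Mul(5, -2) = -10)
Mul(Mul(Mul(Function('O')(-2), 1), Mul(Mul(0, 5), Q)), 3) = Mul(Mul(Mul(Mul(-1, -2), 1), Mul(Mul(0, 5), -10)), 3) = Mul(Mul(Mul(2, 1), Mul(0, -10)), 3) = Mul(Mul(2, 0), 3) = Mul(0, 3) = 0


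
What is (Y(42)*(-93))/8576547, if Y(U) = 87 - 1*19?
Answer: -2108/2858849 ≈ -0.00073736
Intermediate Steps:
Y(U) = 68 (Y(U) = 87 - 19 = 68)
(Y(42)*(-93))/8576547 = (68*(-93))/8576547 = -6324*1/8576547 = -2108/2858849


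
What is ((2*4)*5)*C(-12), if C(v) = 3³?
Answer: 1080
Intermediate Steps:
C(v) = 27
((2*4)*5)*C(-12) = ((2*4)*5)*27 = (8*5)*27 = 40*27 = 1080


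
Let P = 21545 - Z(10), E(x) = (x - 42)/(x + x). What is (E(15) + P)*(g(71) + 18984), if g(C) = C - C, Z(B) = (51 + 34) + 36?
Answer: 2033480652/5 ≈ 4.0670e+8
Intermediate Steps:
E(x) = (-42 + x)/(2*x) (E(x) = (-42 + x)/((2*x)) = (-42 + x)*(1/(2*x)) = (-42 + x)/(2*x))
Z(B) = 121 (Z(B) = 85 + 36 = 121)
g(C) = 0
P = 21424 (P = 21545 - 1*121 = 21545 - 121 = 21424)
(E(15) + P)*(g(71) + 18984) = ((½)*(-42 + 15)/15 + 21424)*(0 + 18984) = ((½)*(1/15)*(-27) + 21424)*18984 = (-9/10 + 21424)*18984 = (214231/10)*18984 = 2033480652/5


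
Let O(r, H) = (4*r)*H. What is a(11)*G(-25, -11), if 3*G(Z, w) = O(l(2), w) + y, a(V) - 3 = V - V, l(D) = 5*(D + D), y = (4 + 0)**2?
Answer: -864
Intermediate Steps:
y = 16 (y = 4**2 = 16)
l(D) = 10*D (l(D) = 5*(2*D) = 10*D)
a(V) = 3 (a(V) = 3 + (V - V) = 3 + 0 = 3)
O(r, H) = 4*H*r
G(Z, w) = 16/3 + 80*w/3 (G(Z, w) = (4*w*(10*2) + 16)/3 = (4*w*20 + 16)/3 = (80*w + 16)/3 = (16 + 80*w)/3 = 16/3 + 80*w/3)
a(11)*G(-25, -11) = 3*(16/3 + (80/3)*(-11)) = 3*(16/3 - 880/3) = 3*(-288) = -864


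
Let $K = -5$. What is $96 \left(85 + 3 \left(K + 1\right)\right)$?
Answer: $7008$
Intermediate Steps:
$96 \left(85 + 3 \left(K + 1\right)\right) = 96 \left(85 + 3 \left(-5 + 1\right)\right) = 96 \left(85 + 3 \left(-4\right)\right) = 96 \left(85 - 12\right) = 96 \cdot 73 = 7008$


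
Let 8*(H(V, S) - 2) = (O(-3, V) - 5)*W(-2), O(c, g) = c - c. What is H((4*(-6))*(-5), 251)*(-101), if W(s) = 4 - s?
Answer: 707/4 ≈ 176.75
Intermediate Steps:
O(c, g) = 0
H(V, S) = -7/4 (H(V, S) = 2 + ((0 - 5)*(4 - 1*(-2)))/8 = 2 + (-5*(4 + 2))/8 = 2 + (-5*6)/8 = 2 + (⅛)*(-30) = 2 - 15/4 = -7/4)
H((4*(-6))*(-5), 251)*(-101) = -7/4*(-101) = 707/4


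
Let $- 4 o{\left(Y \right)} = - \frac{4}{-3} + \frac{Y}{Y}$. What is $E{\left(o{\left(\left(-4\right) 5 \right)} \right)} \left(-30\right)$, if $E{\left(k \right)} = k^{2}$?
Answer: $- \frac{245}{24} \approx -10.208$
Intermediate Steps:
$o{\left(Y \right)} = - \frac{7}{12}$ ($o{\left(Y \right)} = - \frac{- \frac{4}{-3} + \frac{Y}{Y}}{4} = - \frac{\left(-4\right) \left(- \frac{1}{3}\right) + 1}{4} = - \frac{\frac{4}{3} + 1}{4} = \left(- \frac{1}{4}\right) \frac{7}{3} = - \frac{7}{12}$)
$E{\left(o{\left(\left(-4\right) 5 \right)} \right)} \left(-30\right) = \left(- \frac{7}{12}\right)^{2} \left(-30\right) = \frac{49}{144} \left(-30\right) = - \frac{245}{24}$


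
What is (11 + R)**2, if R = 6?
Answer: 289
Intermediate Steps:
(11 + R)**2 = (11 + 6)**2 = 17**2 = 289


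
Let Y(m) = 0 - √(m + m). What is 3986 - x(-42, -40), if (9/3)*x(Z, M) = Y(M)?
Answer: 3986 + 4*I*√5/3 ≈ 3986.0 + 2.9814*I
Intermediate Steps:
Y(m) = -√2*√m (Y(m) = 0 - √(2*m) = 0 - √2*√m = -√2*√m)
x(Z, M) = -√2*√M/3 (x(Z, M) = (-√2*√M)/3 = -√2*√M/3)
3986 - x(-42, -40) = 3986 - (-1)*√2*√(-40)/3 = 3986 - (-1)*√2*2*I*√10/3 = 3986 - (-4)*I*√5/3 = 3986 + 4*I*√5/3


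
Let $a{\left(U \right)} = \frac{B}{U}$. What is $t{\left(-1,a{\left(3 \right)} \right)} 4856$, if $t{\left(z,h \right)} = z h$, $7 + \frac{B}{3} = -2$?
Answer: $43704$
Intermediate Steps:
$B = -27$ ($B = -21 + 3 \left(-2\right) = -21 - 6 = -27$)
$a{\left(U \right)} = - \frac{27}{U}$
$t{\left(z,h \right)} = h z$
$t{\left(-1,a{\left(3 \right)} \right)} 4856 = - \frac{27}{3} \left(-1\right) 4856 = \left(-27\right) \frac{1}{3} \left(-1\right) 4856 = \left(-9\right) \left(-1\right) 4856 = 9 \cdot 4856 = 43704$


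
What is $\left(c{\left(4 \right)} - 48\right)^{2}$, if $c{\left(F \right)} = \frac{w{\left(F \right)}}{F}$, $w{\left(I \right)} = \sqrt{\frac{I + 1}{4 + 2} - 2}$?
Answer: $\frac{\left(1152 - i \sqrt{42}\right)^{2}}{576} \approx 2303.9 - 25.923 i$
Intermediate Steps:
$w{\left(I \right)} = \sqrt{- \frac{11}{6} + \frac{I}{6}}$ ($w{\left(I \right)} = \sqrt{\frac{1 + I}{6} - 2} = \sqrt{\left(1 + I\right) \frac{1}{6} - 2} = \sqrt{\left(\frac{1}{6} + \frac{I}{6}\right) - 2} = \sqrt{- \frac{11}{6} + \frac{I}{6}}$)
$c{\left(F \right)} = \frac{\sqrt{-66 + 6 F}}{6 F}$ ($c{\left(F \right)} = \frac{\frac{1}{6} \sqrt{-66 + 6 F}}{F} = \frac{\sqrt{-66 + 6 F}}{6 F}$)
$\left(c{\left(4 \right)} - 48\right)^{2} = \left(\frac{\sqrt{-66 + 6 \cdot 4}}{6 \cdot 4} - 48\right)^{2} = \left(\frac{1}{6} \cdot \frac{1}{4} \sqrt{-66 + 24} - 48\right)^{2} = \left(\frac{1}{6} \cdot \frac{1}{4} \sqrt{-42} - 48\right)^{2} = \left(\frac{1}{6} \cdot \frac{1}{4} i \sqrt{42} - 48\right)^{2} = \left(\frac{i \sqrt{42}}{24} - 48\right)^{2} = \left(-48 + \frac{i \sqrt{42}}{24}\right)^{2}$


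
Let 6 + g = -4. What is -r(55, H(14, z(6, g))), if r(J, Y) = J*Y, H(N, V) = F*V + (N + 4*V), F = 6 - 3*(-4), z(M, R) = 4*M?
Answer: -29810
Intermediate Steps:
g = -10 (g = -6 - 4 = -10)
F = 18 (F = 6 + 12 = 18)
H(N, V) = N + 22*V (H(N, V) = 18*V + (N + 4*V) = N + 22*V)
-r(55, H(14, z(6, g))) = -55*(14 + 22*(4*6)) = -55*(14 + 22*24) = -55*(14 + 528) = -55*542 = -1*29810 = -29810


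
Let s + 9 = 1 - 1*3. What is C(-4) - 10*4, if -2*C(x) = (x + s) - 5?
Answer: -30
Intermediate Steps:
s = -11 (s = -9 + (1 - 1*3) = -9 + (1 - 3) = -9 - 2 = -11)
C(x) = 8 - x/2 (C(x) = -((x - 11) - 5)/2 = -((-11 + x) - 5)/2 = -(-16 + x)/2 = 8 - x/2)
C(-4) - 10*4 = (8 - ½*(-4)) - 10*4 = (8 + 2) - 40 = 10 - 40 = -30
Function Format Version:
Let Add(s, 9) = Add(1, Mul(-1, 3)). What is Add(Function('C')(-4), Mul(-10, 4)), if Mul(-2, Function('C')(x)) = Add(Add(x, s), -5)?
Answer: -30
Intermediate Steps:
s = -11 (s = Add(-9, Add(1, Mul(-1, 3))) = Add(-9, Add(1, -3)) = Add(-9, -2) = -11)
Function('C')(x) = Add(8, Mul(Rational(-1, 2), x)) (Function('C')(x) = Mul(Rational(-1, 2), Add(Add(x, -11), -5)) = Mul(Rational(-1, 2), Add(Add(-11, x), -5)) = Mul(Rational(-1, 2), Add(-16, x)) = Add(8, Mul(Rational(-1, 2), x)))
Add(Function('C')(-4), Mul(-10, 4)) = Add(Add(8, Mul(Rational(-1, 2), -4)), Mul(-10, 4)) = Add(Add(8, 2), -40) = Add(10, -40) = -30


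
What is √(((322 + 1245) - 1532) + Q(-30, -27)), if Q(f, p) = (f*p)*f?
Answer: I*√24265 ≈ 155.77*I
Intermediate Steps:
Q(f, p) = p*f²
√(((322 + 1245) - 1532) + Q(-30, -27)) = √(((322 + 1245) - 1532) - 27*(-30)²) = √((1567 - 1532) - 27*900) = √(35 - 24300) = √(-24265) = I*√24265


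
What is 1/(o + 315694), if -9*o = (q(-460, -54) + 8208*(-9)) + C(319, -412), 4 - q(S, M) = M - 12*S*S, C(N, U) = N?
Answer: 9/375541 ≈ 2.3965e-5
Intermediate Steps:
q(S, M) = 4 - M + 12*S**2 (q(S, M) = 4 - (M - 12*S*S) = 4 - (M - 12*S**2) = 4 + (-M + 12*S**2) = 4 - M + 12*S**2)
o = -2465705/9 (o = -(((4 - 1*(-54) + 12*(-460)**2) + 8208*(-9)) + 319)/9 = -(((4 + 54 + 12*211600) - 73872) + 319)/9 = -(((4 + 54 + 2539200) - 73872) + 319)/9 = -((2539258 - 73872) + 319)/9 = -(2465386 + 319)/9 = -1/9*2465705 = -2465705/9 ≈ -2.7397e+5)
1/(o + 315694) = 1/(-2465705/9 + 315694) = 1/(375541/9) = 9/375541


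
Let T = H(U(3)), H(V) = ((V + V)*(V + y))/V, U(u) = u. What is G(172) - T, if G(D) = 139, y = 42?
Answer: 49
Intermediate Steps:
H(V) = 84 + 2*V (H(V) = ((V + V)*(V + 42))/V = ((2*V)*(42 + V))/V = (2*V*(42 + V))/V = 84 + 2*V)
T = 90 (T = 84 + 2*3 = 84 + 6 = 90)
G(172) - T = 139 - 1*90 = 139 - 90 = 49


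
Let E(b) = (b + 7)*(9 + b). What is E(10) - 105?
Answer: 218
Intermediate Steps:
E(b) = (7 + b)*(9 + b)
E(10) - 105 = (63 + 10² + 16*10) - 105 = (63 + 100 + 160) - 105 = 323 - 105 = 218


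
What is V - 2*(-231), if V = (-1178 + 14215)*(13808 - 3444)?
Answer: 135115930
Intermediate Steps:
V = 135115468 (V = 13037*10364 = 135115468)
V - 2*(-231) = 135115468 - 2*(-231) = 135115468 + 462 = 135115930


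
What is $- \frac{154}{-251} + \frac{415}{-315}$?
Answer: $- \frac{11131}{15813} \approx -0.70391$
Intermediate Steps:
$- \frac{154}{-251} + \frac{415}{-315} = \left(-154\right) \left(- \frac{1}{251}\right) + 415 \left(- \frac{1}{315}\right) = \frac{154}{251} - \frac{83}{63} = - \frac{11131}{15813}$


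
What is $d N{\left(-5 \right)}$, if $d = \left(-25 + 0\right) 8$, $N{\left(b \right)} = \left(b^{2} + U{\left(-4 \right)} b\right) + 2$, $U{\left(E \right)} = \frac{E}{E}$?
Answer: $-4400$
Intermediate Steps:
$U{\left(E \right)} = 1$
$N{\left(b \right)} = 2 + b + b^{2}$ ($N{\left(b \right)} = \left(b^{2} + 1 b\right) + 2 = \left(b^{2} + b\right) + 2 = \left(b + b^{2}\right) + 2 = 2 + b + b^{2}$)
$d = -200$ ($d = \left(-25\right) 8 = -200$)
$d N{\left(-5 \right)} = - 200 \left(2 - 5 + \left(-5\right)^{2}\right) = - 200 \left(2 - 5 + 25\right) = \left(-200\right) 22 = -4400$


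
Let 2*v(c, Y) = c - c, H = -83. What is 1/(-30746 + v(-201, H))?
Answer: -1/30746 ≈ -3.2525e-5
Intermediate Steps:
v(c, Y) = 0 (v(c, Y) = (c - c)/2 = (½)*0 = 0)
1/(-30746 + v(-201, H)) = 1/(-30746 + 0) = 1/(-30746) = -1/30746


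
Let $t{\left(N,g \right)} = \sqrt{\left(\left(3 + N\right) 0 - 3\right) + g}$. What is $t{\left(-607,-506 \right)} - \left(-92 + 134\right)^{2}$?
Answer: $-1764 + i \sqrt{509} \approx -1764.0 + 22.561 i$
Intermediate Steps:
$t{\left(N,g \right)} = \sqrt{-3 + g}$ ($t{\left(N,g \right)} = \sqrt{\left(0 - 3\right) + g} = \sqrt{-3 + g}$)
$t{\left(-607,-506 \right)} - \left(-92 + 134\right)^{2} = \sqrt{-3 - 506} - \left(-92 + 134\right)^{2} = \sqrt{-509} - 42^{2} = i \sqrt{509} - 1764 = -1764 + i \sqrt{509}$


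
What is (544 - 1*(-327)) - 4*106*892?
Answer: -377337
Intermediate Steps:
(544 - 1*(-327)) - 4*106*892 = (544 + 327) - 424*892 = 871 - 378208 = -377337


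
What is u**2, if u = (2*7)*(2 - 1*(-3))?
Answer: 4900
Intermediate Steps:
u = 70 (u = 14*(2 + 3) = 14*5 = 70)
u**2 = 70**2 = 4900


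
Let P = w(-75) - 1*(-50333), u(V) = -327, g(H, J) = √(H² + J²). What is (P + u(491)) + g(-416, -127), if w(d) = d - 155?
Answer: 49776 + √189185 ≈ 50211.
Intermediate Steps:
w(d) = -155 + d
P = 50103 (P = (-155 - 75) - 1*(-50333) = -230 + 50333 = 50103)
(P + u(491)) + g(-416, -127) = (50103 - 327) + √((-416)² + (-127)²) = 49776 + √(173056 + 16129) = 49776 + √189185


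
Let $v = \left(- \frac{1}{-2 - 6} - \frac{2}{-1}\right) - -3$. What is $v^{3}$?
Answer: $\frac{68921}{512} \approx 134.61$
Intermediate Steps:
$v = \frac{41}{8}$ ($v = \left(- \frac{1}{-2 - 6} - -2\right) + 3 = \left(- \frac{1}{-8} + 2\right) + 3 = \left(\left(-1\right) \left(- \frac{1}{8}\right) + 2\right) + 3 = \left(\frac{1}{8} + 2\right) + 3 = \frac{17}{8} + 3 = \frac{41}{8} \approx 5.125$)
$v^{3} = \left(\frac{41}{8}\right)^{3} = \frac{68921}{512}$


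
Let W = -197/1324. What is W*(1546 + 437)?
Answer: -390651/1324 ≈ -295.05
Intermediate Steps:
W = -197/1324 (W = -197*1/1324 = -197/1324 ≈ -0.14879)
W*(1546 + 437) = -197*(1546 + 437)/1324 = -197/1324*1983 = -390651/1324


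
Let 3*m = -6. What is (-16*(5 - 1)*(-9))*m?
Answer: -1152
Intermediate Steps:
m = -2 (m = (1/3)*(-6) = -2)
(-16*(5 - 1)*(-9))*m = -16*(5 - 1)*(-9)*(-2) = -64*(-9)*(-2) = -16*(-36)*(-2) = 576*(-2) = -1152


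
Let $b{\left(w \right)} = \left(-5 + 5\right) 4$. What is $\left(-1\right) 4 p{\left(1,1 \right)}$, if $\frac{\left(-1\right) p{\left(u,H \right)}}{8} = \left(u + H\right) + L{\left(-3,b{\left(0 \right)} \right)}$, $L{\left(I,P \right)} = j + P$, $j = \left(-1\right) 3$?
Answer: $-32$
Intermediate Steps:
$j = -3$
$b{\left(w \right)} = 0$ ($b{\left(w \right)} = 0 \cdot 4 = 0$)
$L{\left(I,P \right)} = -3 + P$
$p{\left(u,H \right)} = 24 - 8 H - 8 u$ ($p{\left(u,H \right)} = - 8 \left(\left(u + H\right) + \left(-3 + 0\right)\right) = - 8 \left(\left(H + u\right) - 3\right) = - 8 \left(-3 + H + u\right) = 24 - 8 H - 8 u$)
$\left(-1\right) 4 p{\left(1,1 \right)} = \left(-1\right) 4 \left(24 - 8 - 8\right) = - 4 \left(24 - 8 - 8\right) = \left(-4\right) 8 = -32$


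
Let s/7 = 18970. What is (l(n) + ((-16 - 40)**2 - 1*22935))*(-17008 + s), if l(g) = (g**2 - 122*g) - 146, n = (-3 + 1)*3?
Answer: -2220351414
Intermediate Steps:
n = -6 (n = -2*3 = -6)
s = 132790 (s = 7*18970 = 132790)
l(g) = -146 + g**2 - 122*g
(l(n) + ((-16 - 40)**2 - 1*22935))*(-17008 + s) = ((-146 + (-6)**2 - 122*(-6)) + ((-16 - 40)**2 - 1*22935))*(-17008 + 132790) = ((-146 + 36 + 732) + ((-56)**2 - 22935))*115782 = (622 + (3136 - 22935))*115782 = (622 - 19799)*115782 = -19177*115782 = -2220351414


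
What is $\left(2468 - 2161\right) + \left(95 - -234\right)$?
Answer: $636$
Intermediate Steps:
$\left(2468 - 2161\right) + \left(95 - -234\right) = 307 + \left(95 + 234\right) = 307 + 329 = 636$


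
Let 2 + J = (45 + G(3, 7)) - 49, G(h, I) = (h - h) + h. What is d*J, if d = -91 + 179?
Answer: -264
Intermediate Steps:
G(h, I) = h (G(h, I) = 0 + h = h)
d = 88
J = -3 (J = -2 + ((45 + 3) - 49) = -2 + (48 - 49) = -2 - 1 = -3)
d*J = 88*(-3) = -264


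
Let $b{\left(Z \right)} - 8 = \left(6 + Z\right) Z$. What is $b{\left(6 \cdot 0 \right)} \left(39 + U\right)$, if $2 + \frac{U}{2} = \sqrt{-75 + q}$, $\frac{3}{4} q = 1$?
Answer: $280 + \frac{16 i \sqrt{663}}{3} \approx 280.0 + 137.33 i$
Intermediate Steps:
$q = \frac{4}{3}$ ($q = \frac{4}{3} \cdot 1 = \frac{4}{3} \approx 1.3333$)
$U = -4 + \frac{2 i \sqrt{663}}{3}$ ($U = -4 + 2 \sqrt{-75 + \frac{4}{3}} = -4 + 2 \sqrt{- \frac{221}{3}} = -4 + 2 \frac{i \sqrt{663}}{3} = -4 + \frac{2 i \sqrt{663}}{3} \approx -4.0 + 17.166 i$)
$b{\left(Z \right)} = 8 + Z \left(6 + Z\right)$ ($b{\left(Z \right)} = 8 + \left(6 + Z\right) Z = 8 + Z \left(6 + Z\right)$)
$b{\left(6 \cdot 0 \right)} \left(39 + U\right) = \left(8 + \left(6 \cdot 0\right)^{2} + 6 \cdot 6 \cdot 0\right) \left(39 - \left(4 - \frac{2 i \sqrt{663}}{3}\right)\right) = \left(8 + 0^{2} + 6 \cdot 0\right) \left(35 + \frac{2 i \sqrt{663}}{3}\right) = \left(8 + 0 + 0\right) \left(35 + \frac{2 i \sqrt{663}}{3}\right) = 8 \left(35 + \frac{2 i \sqrt{663}}{3}\right) = 280 + \frac{16 i \sqrt{663}}{3}$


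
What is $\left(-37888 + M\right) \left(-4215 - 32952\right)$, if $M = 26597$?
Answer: $419652597$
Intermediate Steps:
$\left(-37888 + M\right) \left(-4215 - 32952\right) = \left(-37888 + 26597\right) \left(-4215 - 32952\right) = \left(-11291\right) \left(-37167\right) = 419652597$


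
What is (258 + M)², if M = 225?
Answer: 233289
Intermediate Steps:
(258 + M)² = (258 + 225)² = 483² = 233289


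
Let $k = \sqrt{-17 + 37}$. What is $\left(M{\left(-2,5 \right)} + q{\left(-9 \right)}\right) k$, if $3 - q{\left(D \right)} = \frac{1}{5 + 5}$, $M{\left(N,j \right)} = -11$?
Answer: $- \frac{81 \sqrt{5}}{5} \approx -36.224$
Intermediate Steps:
$q{\left(D \right)} = \frac{29}{10}$ ($q{\left(D \right)} = 3 - \frac{1}{5 + 5} = 3 - \frac{1}{10} = \frac{29}{10}$)
$k = 2 \sqrt{5}$ ($k = \sqrt{20} = 2 \sqrt{5} \approx 4.4721$)
$\left(M{\left(-2,5 \right)} + q{\left(-9 \right)}\right) k = \left(-11 + \frac{29}{10}\right) 2 \sqrt{5} = - \frac{81 \cdot 2 \sqrt{5}}{10} = - \frac{81 \sqrt{5}}{5}$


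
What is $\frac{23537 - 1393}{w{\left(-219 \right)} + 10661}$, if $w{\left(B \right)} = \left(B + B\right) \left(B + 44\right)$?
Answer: $\frac{22144}{87311} \approx 0.25362$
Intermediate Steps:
$w{\left(B \right)} = 2 B \left(44 + B\right)$
$\frac{23537 - 1393}{w{\left(-219 \right)} + 10661} = \frac{23537 - 1393}{2 \left(-219\right) \left(44 - 219\right) + 10661} = \frac{22144}{2 \left(-219\right) \left(-175\right) + 10661} = \frac{22144}{76650 + 10661} = \frac{22144}{87311}$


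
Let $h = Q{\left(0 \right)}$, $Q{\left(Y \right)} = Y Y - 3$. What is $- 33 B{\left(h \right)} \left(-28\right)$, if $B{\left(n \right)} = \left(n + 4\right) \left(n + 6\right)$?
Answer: $2772$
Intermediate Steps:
$Q{\left(Y \right)} = -3 + Y^{2}$ ($Q{\left(Y \right)} = Y^{2} - 3 = -3 + Y^{2}$)
$h = -3$ ($h = -3 + 0^{2} = -3 + 0 = -3$)
$B{\left(n \right)} = \left(4 + n\right) \left(6 + n\right)$
$- 33 B{\left(h \right)} \left(-28\right) = - 33 \left(24 + \left(-3\right)^{2} + 10 \left(-3\right)\right) \left(-28\right) = - 33 \left(24 + 9 - 30\right) \left(-28\right) = \left(-33\right) 3 \left(-28\right) = \left(-99\right) \left(-28\right) = 2772$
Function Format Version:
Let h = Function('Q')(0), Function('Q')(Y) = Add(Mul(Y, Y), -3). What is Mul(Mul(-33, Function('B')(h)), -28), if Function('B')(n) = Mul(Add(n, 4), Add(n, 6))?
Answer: 2772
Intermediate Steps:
Function('Q')(Y) = Add(-3, Pow(Y, 2)) (Function('Q')(Y) = Add(Pow(Y, 2), -3) = Add(-3, Pow(Y, 2)))
h = -3 (h = Add(-3, Pow(0, 2)) = Add(-3, 0) = -3)
Function('B')(n) = Mul(Add(4, n), Add(6, n))
Mul(Mul(-33, Function('B')(h)), -28) = Mul(Mul(-33, Add(24, Pow(-3, 2), Mul(10, -3))), -28) = Mul(Mul(-33, Add(24, 9, -30)), -28) = Mul(Mul(-33, 3), -28) = Mul(-99, -28) = 2772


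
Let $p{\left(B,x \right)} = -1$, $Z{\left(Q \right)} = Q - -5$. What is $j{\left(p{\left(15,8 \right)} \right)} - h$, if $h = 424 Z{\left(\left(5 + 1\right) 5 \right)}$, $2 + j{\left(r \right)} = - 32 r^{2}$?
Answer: $-14874$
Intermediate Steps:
$Z{\left(Q \right)} = 5 + Q$ ($Z{\left(Q \right)} = Q + 5 = 5 + Q$)
$j{\left(r \right)} = -2 - 32 r^{2}$
$h = 14840$ ($h = 424 \left(5 + \left(5 + 1\right) 5\right) = 424 \left(5 + 6 \cdot 5\right) = 424 \left(5 + 30\right) = 424 \cdot 35 = 14840$)
$j{\left(p{\left(15,8 \right)} \right)} - h = \left(-2 - 32 \left(-1\right)^{2}\right) - 14840 = \left(-2 - 32\right) - 14840 = -34 - 14840 = -14874$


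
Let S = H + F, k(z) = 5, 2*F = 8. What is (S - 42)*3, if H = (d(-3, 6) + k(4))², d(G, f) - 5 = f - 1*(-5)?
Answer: 1209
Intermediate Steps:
F = 4 (F = (½)*8 = 4)
d(G, f) = 10 + f (d(G, f) = 5 + (f - 1*(-5)) = 5 + (f + 5) = 5 + (5 + f) = 10 + f)
H = 441 (H = ((10 + 6) + 5)² = (16 + 5)² = 21² = 441)
S = 445 (S = 441 + 4 = 445)
(S - 42)*3 = (445 - 42)*3 = 403*3 = 1209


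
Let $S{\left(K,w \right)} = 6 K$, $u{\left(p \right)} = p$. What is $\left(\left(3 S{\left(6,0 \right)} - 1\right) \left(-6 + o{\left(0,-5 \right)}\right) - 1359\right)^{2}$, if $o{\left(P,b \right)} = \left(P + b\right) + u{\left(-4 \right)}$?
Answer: $8785296$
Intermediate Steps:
$o{\left(P,b \right)} = -4 + P + b$ ($o{\left(P,b \right)} = \left(P + b\right) - 4 = -4 + P + b$)
$\left(\left(3 S{\left(6,0 \right)} - 1\right) \left(-6 + o{\left(0,-5 \right)}\right) - 1359\right)^{2} = \left(\left(3 \cdot 6 \cdot 6 - 1\right) \left(-6 - 9\right) - 1359\right)^{2} = \left(\left(3 \cdot 36 - 1\right) \left(-6 - 9\right) - 1359\right)^{2} = \left(\left(108 - 1\right) \left(-15\right) - 1359\right)^{2} = \left(107 \left(-15\right) - 1359\right)^{2} = \left(-1605 - 1359\right)^{2} = \left(-2964\right)^{2} = 8785296$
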